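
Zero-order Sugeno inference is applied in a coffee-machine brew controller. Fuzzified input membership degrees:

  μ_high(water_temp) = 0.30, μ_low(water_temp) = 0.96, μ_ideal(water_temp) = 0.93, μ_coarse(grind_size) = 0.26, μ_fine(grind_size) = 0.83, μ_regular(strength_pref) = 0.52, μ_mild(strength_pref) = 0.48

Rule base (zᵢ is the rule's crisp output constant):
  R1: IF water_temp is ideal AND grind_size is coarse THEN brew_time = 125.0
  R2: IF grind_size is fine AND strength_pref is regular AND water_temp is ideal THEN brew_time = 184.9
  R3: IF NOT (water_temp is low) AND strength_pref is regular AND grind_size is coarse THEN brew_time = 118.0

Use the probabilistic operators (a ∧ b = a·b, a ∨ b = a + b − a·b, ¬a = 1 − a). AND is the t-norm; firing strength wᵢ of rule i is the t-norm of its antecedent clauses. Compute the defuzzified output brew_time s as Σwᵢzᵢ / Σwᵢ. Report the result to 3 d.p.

R1 (z=125.0): ideal=0.93, coarse=0.26; AND[a·b] → w = 0.2418
R2 (z=184.9): fine=0.83, regular=0.52, ideal=0.93; AND[a·b] → w = 0.4014
R3 (z=118.0): ¬low=1−0.96=0.04, regular=0.52, coarse=0.26; AND[a·b] → w = 0.0054
Weighted average = (0.2418·125.0 + 0.4014·184.9 + 0.0054·118.0) / (0.2418 + 0.4014 + 0.0054)
  = 105.0798 / 0.6486 = 162.011

162.011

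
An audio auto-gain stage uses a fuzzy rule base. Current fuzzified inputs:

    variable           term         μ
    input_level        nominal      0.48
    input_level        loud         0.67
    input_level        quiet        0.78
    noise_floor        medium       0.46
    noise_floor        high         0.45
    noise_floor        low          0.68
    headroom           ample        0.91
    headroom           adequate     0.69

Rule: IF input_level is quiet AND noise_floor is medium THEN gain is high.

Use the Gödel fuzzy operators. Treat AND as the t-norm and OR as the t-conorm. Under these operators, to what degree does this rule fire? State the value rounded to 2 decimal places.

firing strength: quiet=0.78, medium=0.46; AND[min(a, b)] → w = 0.46

0.46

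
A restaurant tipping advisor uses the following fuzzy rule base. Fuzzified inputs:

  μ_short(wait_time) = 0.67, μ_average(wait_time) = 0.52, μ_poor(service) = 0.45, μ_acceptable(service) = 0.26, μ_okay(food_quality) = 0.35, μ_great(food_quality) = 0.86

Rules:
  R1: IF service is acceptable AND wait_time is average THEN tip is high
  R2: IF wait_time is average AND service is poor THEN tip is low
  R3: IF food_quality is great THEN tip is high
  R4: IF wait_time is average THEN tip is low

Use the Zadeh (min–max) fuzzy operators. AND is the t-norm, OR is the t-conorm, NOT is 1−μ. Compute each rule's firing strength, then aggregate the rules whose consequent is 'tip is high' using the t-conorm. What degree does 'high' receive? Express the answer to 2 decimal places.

R1: acceptable=0.26, average=0.52; AND[min(a, b)] → w = 0.26
R2: average=0.52, poor=0.45; AND[min(a, b)] → w = 0.45
R3: great=0.86 → w = 0.86
R4: average=0.52 → w = 0.52
Rules with consequent 'high': {R1, R3} → strengths 0.26, 0.86
Aggregate via t-conorm [max(a, b)]: 0.86

0.86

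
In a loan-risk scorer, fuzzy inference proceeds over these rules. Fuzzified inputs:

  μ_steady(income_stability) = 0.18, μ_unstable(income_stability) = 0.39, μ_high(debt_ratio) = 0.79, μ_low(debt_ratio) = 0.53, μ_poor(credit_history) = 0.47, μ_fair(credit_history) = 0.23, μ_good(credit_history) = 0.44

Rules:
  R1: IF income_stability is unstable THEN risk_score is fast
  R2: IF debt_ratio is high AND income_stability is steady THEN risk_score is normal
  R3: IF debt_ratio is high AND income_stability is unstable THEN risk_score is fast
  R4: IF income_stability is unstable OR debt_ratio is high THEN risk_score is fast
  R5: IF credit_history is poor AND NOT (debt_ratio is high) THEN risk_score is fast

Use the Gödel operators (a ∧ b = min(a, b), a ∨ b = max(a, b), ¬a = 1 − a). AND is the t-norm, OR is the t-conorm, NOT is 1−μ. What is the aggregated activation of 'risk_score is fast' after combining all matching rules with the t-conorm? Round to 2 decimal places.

0.79

R1: unstable=0.39 → w = 0.39
R2: high=0.79, steady=0.18; AND[min(a, b)] → w = 0.18
R3: high=0.79, unstable=0.39; AND[min(a, b)] → w = 0.39
R4: unstable=0.39, high=0.79; OR[max(a, b)] → w = 0.79
R5: poor=0.47, ¬high=1−0.79=0.21; AND[min(a, b)] → w = 0.21
Rules with consequent 'fast': {R1, R3, R4, R5} → strengths 0.39, 0.39, 0.79, 0.21
Aggregate via t-conorm [max(a, b)]: 0.79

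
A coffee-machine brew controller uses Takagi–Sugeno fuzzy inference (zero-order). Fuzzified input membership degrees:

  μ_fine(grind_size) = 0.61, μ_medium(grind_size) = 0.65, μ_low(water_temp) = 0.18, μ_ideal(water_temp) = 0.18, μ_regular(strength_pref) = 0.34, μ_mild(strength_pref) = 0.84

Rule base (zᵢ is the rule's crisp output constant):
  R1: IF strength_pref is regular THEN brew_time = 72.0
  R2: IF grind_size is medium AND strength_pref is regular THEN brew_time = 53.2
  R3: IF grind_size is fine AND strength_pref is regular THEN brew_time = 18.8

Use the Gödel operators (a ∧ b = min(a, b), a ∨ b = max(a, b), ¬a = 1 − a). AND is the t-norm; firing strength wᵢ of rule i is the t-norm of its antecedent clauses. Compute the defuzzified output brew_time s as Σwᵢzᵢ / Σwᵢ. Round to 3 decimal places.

48.000

R1 (z=72.0): regular=0.34 → w = 0.34
R2 (z=53.2): medium=0.65, regular=0.34; AND[min(a, b)] → w = 0.34
R3 (z=18.8): fine=0.61, regular=0.34; AND[min(a, b)] → w = 0.34
Weighted average = (0.34·72.0 + 0.34·53.2 + 0.34·18.8) / (0.34 + 0.34 + 0.34)
  = 48.9600 / 1.0200 = 48.000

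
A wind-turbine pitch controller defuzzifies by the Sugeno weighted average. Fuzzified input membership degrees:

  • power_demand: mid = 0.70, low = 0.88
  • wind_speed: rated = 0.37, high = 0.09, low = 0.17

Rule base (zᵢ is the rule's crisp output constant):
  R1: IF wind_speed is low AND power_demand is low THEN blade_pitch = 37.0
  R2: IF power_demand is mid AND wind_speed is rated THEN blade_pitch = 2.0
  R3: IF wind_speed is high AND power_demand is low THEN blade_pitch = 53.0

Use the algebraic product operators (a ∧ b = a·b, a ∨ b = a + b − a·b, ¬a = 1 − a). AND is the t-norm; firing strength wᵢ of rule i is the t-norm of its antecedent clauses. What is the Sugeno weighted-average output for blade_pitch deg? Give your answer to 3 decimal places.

R1 (z=37.0): low=0.17, low=0.88; AND[a·b] → w = 0.1496
R2 (z=2.0): mid=0.70, rated=0.37; AND[a·b] → w = 0.2590
R3 (z=53.0): high=0.09, low=0.88; AND[a·b] → w = 0.0792
Weighted average = (0.1496·37.0 + 0.2590·2.0 + 0.0792·53.0) / (0.1496 + 0.2590 + 0.0792)
  = 10.2508 / 0.4878 = 21.014

21.014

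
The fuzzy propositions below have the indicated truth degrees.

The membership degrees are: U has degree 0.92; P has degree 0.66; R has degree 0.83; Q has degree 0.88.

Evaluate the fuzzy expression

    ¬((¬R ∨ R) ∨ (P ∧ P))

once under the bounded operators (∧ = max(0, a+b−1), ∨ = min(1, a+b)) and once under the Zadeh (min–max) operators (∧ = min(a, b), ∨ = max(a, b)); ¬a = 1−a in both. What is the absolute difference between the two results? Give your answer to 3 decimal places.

0.170

Under bounded:
  ¬R = 1 − 0.83 = 0.17
  ¬R ∨ R = min(1, a+b) on (0.17, 0.83) = 1.00
  P ∧ P = max(0, a+b−1) on (0.66, 0.66) = 0.32
  (¬R ∨ R) ∨ (P ∧ P) = min(1, a+b) on (1.00, 0.32) = 1.00
  ¬((¬R ∨ R) ∨ (P ∧ P)) = 1 − 1.00 = 0.00
  → value = 0.0000
Under Zadeh (min–max):
  ¬R = 1 − 0.83 = 0.17
  ¬R ∨ R = max(a, b) on (0.17, 0.83) = 0.83
  P ∧ P = min(a, b) on (0.66, 0.66) = 0.66
  (¬R ∨ R) ∨ (P ∧ P) = max(a, b) on (0.83, 0.66) = 0.83
  ¬((¬R ∨ R) ∨ (P ∧ P)) = 1 − 0.83 = 0.17
  → value = 0.1700
|0.0000 − 0.1700| = 0.170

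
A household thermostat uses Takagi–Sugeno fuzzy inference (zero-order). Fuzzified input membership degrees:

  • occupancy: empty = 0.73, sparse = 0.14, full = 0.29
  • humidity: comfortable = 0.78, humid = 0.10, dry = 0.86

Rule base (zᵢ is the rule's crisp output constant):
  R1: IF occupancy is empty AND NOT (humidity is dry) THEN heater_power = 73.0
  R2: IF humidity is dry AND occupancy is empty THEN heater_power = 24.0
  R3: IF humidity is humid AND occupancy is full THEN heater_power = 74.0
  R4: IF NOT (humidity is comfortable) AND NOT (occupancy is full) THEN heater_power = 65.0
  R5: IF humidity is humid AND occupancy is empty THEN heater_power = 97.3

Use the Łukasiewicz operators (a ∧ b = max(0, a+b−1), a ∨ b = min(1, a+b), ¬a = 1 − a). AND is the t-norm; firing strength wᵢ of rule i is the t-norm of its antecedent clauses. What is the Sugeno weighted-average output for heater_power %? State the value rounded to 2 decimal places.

R1 (z=73.0): empty=0.73, ¬dry=1−0.86=0.14; AND[max(0, a+b−1)] → w = 0.00
R2 (z=24.0): dry=0.86, empty=0.73; AND[max(0, a+b−1)] → w = 0.59
R3 (z=74.0): humid=0.10, full=0.29; AND[max(0, a+b−1)] → w = 0.00
R4 (z=65.0): ¬comfortable=1−0.78=0.22, ¬full=1−0.29=0.71; AND[max(0, a+b−1)] → w = 0.00
R5 (z=97.3): humid=0.10, empty=0.73; AND[max(0, a+b−1)] → w = 0.00
Weighted average = (0.00·73.0 + 0.59·24.0 + 0.00·74.0 + 0.00·65.0 + 0.00·97.3) / (0.00 + 0.59 + 0.00 + 0.00 + 0.00)
  = 14.1600 / 0.5900 = 24.00

24.00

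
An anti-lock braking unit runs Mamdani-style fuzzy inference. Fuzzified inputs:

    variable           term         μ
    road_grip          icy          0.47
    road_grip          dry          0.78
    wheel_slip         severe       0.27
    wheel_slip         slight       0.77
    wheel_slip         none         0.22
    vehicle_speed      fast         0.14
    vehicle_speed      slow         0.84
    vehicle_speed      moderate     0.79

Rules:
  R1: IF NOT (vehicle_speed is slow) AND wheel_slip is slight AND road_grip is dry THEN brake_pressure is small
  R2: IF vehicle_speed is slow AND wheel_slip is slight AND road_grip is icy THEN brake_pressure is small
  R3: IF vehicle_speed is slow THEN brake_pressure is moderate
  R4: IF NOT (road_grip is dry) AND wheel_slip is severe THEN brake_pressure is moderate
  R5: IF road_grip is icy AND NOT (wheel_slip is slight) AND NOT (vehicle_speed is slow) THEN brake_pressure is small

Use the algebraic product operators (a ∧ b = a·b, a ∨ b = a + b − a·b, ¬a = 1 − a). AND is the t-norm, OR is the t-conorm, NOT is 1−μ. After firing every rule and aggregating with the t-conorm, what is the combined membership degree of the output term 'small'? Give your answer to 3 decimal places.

R1: ¬slow=1−0.84=0.16, slight=0.77, dry=0.78; AND[a·b] → w = 0.0961
R2: slow=0.84, slight=0.77, icy=0.47; AND[a·b] → w = 0.3040
R3: slow=0.84 → w = 0.8400
R4: ¬dry=1−0.78=0.22, severe=0.27; AND[a·b] → w = 0.0594
R5: icy=0.47, ¬slight=1−0.77=0.23, ¬slow=1−0.84=0.16; AND[a·b] → w = 0.0173
Rules with consequent 'small': {R1, R2, R5} → strengths 0.0961, 0.3040, 0.0173
Aggregate via t-conorm [a + b − a·b]: 0.3818

0.382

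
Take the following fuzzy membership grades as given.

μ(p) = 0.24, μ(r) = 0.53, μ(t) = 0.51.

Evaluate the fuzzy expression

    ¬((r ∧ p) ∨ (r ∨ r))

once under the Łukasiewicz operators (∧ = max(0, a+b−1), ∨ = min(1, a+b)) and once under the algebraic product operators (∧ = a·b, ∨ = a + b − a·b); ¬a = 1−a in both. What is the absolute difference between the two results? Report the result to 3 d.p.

0.193

Under Łukasiewicz:
  r ∧ p = max(0, a+b−1) on (0.53, 0.24) = 0.00
  r ∨ r = min(1, a+b) on (0.53, 0.53) = 1.00
  (r ∧ p) ∨ (r ∨ r) = min(1, a+b) on (0.00, 1.00) = 1.00
  ¬((r ∧ p) ∨ (r ∨ r)) = 1 − 1.00 = 0.00
  → value = 0.0000
Under algebraic product:
  r ∧ p = a·b on (0.5300, 0.2400) = 0.1272
  r ∨ r = a + b − a·b on (0.5300, 0.5300) = 0.7791
  (r ∧ p) ∨ (r ∨ r) = a + b − a·b on (0.1272, 0.7791) = 0.8072
  ¬((r ∧ p) ∨ (r ∨ r)) = 1 − 0.8072 = 0.1928
  → value = 0.1928
|0.0000 − 0.1928| = 0.193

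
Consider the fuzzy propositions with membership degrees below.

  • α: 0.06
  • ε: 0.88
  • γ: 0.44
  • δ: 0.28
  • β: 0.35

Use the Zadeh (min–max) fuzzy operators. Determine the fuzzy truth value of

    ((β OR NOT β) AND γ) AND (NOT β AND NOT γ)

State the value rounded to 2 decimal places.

0.44

NOT β = 1 − 0.35 = 0.65
β OR NOT β = max(a, b) on (0.35, 0.65) = 0.65
(β OR NOT β) AND γ = min(a, b) on (0.65, 0.44) = 0.44
NOT β = 1 − 0.35 = 0.65
NOT γ = 1 − 0.44 = 0.56
NOT β AND NOT γ = min(a, b) on (0.65, 0.56) = 0.56
((β OR NOT β) AND γ) AND (NOT β AND NOT γ) = min(a, b) on (0.44, 0.56) = 0.44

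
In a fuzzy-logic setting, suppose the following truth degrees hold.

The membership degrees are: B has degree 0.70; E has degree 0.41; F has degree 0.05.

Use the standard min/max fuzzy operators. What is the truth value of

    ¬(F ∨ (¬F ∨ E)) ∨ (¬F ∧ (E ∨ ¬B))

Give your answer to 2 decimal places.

0.41

¬F = 1 − 0.05 = 0.95
¬F ∨ E = max(a, b) on (0.95, 0.41) = 0.95
F ∨ (¬F ∨ E) = max(a, b) on (0.05, 0.95) = 0.95
¬(F ∨ (¬F ∨ E)) = 1 − 0.95 = 0.05
¬F = 1 − 0.05 = 0.95
¬B = 1 − 0.70 = 0.30
E ∨ ¬B = max(a, b) on (0.41, 0.30) = 0.41
¬F ∧ (E ∨ ¬B) = min(a, b) on (0.95, 0.41) = 0.41
¬(F ∨ (¬F ∨ E)) ∨ (¬F ∧ (E ∨ ¬B)) = max(a, b) on (0.05, 0.41) = 0.41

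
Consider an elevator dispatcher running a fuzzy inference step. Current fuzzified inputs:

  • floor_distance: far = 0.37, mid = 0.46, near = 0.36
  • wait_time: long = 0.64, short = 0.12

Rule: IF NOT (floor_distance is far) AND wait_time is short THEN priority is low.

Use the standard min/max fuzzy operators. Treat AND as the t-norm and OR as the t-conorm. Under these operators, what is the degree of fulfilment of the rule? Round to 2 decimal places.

firing strength: ¬far=1−0.37=0.63, short=0.12; AND[min(a, b)] → w = 0.12

0.12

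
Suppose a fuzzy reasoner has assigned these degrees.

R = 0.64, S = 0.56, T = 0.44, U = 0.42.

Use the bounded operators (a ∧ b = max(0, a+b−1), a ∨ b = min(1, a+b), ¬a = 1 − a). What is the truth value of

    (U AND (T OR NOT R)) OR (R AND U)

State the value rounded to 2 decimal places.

0.28

NOT R = 1 − 0.64 = 0.36
T OR NOT R = min(1, a+b) on (0.44, 0.36) = 0.80
U AND (T OR NOT R) = max(0, a+b−1) on (0.42, 0.80) = 0.22
R AND U = max(0, a+b−1) on (0.64, 0.42) = 0.06
(U AND (T OR NOT R)) OR (R AND U) = min(1, a+b) on (0.22, 0.06) = 0.28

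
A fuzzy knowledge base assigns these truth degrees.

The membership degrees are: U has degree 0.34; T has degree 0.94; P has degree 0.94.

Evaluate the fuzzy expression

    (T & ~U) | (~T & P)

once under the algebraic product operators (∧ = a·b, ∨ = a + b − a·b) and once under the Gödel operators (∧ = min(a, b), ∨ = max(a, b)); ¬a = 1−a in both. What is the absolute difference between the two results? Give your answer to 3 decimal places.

0.018

Under algebraic product:
  ~U = 1 − 0.3400 = 0.6600
  T & ~U = a·b on (0.9400, 0.6600) = 0.6204
  ~T = 1 − 0.9400 = 0.0600
  ~T & P = a·b on (0.0600, 0.9400) = 0.0564
  (T & ~U) | (~T & P) = a + b − a·b on (0.6204, 0.0564) = 0.6418
  → value = 0.6418
Under Gödel:
  ~U = 1 − 0.34 = 0.66
  T & ~U = min(a, b) on (0.94, 0.66) = 0.66
  ~T = 1 − 0.94 = 0.06
  ~T & P = min(a, b) on (0.06, 0.94) = 0.06
  (T & ~U) | (~T & P) = max(a, b) on (0.66, 0.06) = 0.66
  → value = 0.6600
|0.6418 − 0.6600| = 0.018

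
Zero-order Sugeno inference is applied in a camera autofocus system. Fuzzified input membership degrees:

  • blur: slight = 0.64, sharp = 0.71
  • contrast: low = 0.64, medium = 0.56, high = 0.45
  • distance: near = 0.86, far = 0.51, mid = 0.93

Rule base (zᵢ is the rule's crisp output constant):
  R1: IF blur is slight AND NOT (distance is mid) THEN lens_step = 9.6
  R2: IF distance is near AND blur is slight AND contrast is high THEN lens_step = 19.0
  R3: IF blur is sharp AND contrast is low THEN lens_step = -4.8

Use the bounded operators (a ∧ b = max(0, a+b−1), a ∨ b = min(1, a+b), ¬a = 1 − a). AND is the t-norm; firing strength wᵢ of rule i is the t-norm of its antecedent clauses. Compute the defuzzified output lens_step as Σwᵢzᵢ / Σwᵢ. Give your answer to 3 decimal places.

-4.800

R1 (z=9.6): slight=0.64, ¬mid=1−0.93=0.07; AND[max(0, a+b−1)] → w = 0.00
R2 (z=19.0): near=0.86, slight=0.64, high=0.45; AND[max(0, a+b−1)] → w = 0.00
R3 (z=-4.8): sharp=0.71, low=0.64; AND[max(0, a+b−1)] → w = 0.35
Weighted average = (0.00·9.6 + 0.00·19.0 + 0.35·-4.8) / (0.00 + 0.00 + 0.35)
  = -1.6800 / 0.3500 = -4.800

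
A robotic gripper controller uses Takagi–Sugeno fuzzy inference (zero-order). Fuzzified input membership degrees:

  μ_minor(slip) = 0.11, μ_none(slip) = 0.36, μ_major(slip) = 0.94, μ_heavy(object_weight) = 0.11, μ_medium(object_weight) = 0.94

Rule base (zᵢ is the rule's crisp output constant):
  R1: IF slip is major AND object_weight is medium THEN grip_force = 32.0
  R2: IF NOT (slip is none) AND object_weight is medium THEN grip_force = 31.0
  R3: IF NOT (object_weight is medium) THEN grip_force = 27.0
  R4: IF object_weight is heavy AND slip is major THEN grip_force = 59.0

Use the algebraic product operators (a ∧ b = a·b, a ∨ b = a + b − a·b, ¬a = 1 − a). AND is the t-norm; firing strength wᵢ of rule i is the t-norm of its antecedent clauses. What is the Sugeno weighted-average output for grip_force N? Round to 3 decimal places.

33.147

R1 (z=32.0): major=0.94, medium=0.94; AND[a·b] → w = 0.8836
R2 (z=31.0): ¬none=1−0.36=0.64, medium=0.94; AND[a·b] → w = 0.6016
R3 (z=27.0): ¬medium=1−0.94=0.06 → w = 0.0600
R4 (z=59.0): heavy=0.11, major=0.94; AND[a·b] → w = 0.1034
Weighted average = (0.8836·32.0 + 0.6016·31.0 + 0.0600·27.0 + 0.1034·59.0) / (0.8836 + 0.6016 + 0.0600 + 0.1034)
  = 54.6454 / 1.6486 = 33.147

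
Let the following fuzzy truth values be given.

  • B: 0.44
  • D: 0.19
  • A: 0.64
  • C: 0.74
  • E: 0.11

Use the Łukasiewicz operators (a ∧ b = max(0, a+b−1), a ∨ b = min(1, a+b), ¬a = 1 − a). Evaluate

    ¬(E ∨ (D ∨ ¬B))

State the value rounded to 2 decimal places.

0.14

¬B = 1 − 0.44 = 0.56
D ∨ ¬B = min(1, a+b) on (0.19, 0.56) = 0.75
E ∨ (D ∨ ¬B) = min(1, a+b) on (0.11, 0.75) = 0.86
¬(E ∨ (D ∨ ¬B)) = 1 − 0.86 = 0.14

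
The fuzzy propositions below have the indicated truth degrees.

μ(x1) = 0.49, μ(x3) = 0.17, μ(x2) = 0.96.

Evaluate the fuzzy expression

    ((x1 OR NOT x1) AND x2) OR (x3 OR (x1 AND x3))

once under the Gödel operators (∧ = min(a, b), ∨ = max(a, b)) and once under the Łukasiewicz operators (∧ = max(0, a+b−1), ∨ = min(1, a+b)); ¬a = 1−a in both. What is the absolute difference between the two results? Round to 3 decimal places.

0.490

Under Gödel:
  NOT x1 = 1 − 0.49 = 0.51
  x1 OR NOT x1 = max(a, b) on (0.49, 0.51) = 0.51
  (x1 OR NOT x1) AND x2 = min(a, b) on (0.51, 0.96) = 0.51
  x1 AND x3 = min(a, b) on (0.49, 0.17) = 0.17
  x3 OR (x1 AND x3) = max(a, b) on (0.17, 0.17) = 0.17
  ((x1 OR NOT x1) AND x2) OR (x3 OR (x1 AND x3)) = max(a, b) on (0.51, 0.17) = 0.51
  → value = 0.5100
Under Łukasiewicz:
  NOT x1 = 1 − 0.49 = 0.51
  x1 OR NOT x1 = min(1, a+b) on (0.49, 0.51) = 1.00
  (x1 OR NOT x1) AND x2 = max(0, a+b−1) on (1.00, 0.96) = 0.96
  x1 AND x3 = max(0, a+b−1) on (0.49, 0.17) = 0.00
  x3 OR (x1 AND x3) = min(1, a+b) on (0.17, 0.00) = 0.17
  ((x1 OR NOT x1) AND x2) OR (x3 OR (x1 AND x3)) = min(1, a+b) on (0.96, 0.17) = 1.00
  → value = 1.0000
|0.5100 − 1.0000| = 0.490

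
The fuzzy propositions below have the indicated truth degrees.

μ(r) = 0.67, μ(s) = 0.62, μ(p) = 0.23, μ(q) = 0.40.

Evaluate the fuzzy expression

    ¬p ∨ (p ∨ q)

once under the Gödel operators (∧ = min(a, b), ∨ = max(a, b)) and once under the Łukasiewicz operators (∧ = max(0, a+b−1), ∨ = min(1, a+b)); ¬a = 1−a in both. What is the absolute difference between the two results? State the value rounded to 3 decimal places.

Under Gödel:
  ¬p = 1 − 0.23 = 0.77
  p ∨ q = max(a, b) on (0.23, 0.40) = 0.40
  ¬p ∨ (p ∨ q) = max(a, b) on (0.77, 0.40) = 0.77
  → value = 0.7700
Under Łukasiewicz:
  ¬p = 1 − 0.23 = 0.77
  p ∨ q = min(1, a+b) on (0.23, 0.40) = 0.63
  ¬p ∨ (p ∨ q) = min(1, a+b) on (0.77, 0.63) = 1.00
  → value = 1.0000
|0.7700 − 1.0000| = 0.230

0.230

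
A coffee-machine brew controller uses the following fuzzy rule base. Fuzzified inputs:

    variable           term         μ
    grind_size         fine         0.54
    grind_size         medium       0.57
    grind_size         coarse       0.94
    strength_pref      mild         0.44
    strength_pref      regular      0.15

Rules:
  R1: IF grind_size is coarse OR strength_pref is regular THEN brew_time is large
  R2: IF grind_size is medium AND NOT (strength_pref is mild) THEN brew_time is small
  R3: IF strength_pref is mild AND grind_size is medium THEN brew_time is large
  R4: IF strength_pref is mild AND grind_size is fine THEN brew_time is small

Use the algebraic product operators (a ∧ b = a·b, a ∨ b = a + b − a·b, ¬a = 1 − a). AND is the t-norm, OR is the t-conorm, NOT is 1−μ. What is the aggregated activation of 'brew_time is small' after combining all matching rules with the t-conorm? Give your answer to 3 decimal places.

0.481

R1: coarse=0.94, regular=0.15; OR[a + b − a·b] → w = 0.9490
R2: medium=0.57, ¬mild=1−0.44=0.56; AND[a·b] → w = 0.3192
R3: mild=0.44, medium=0.57; AND[a·b] → w = 0.2508
R4: mild=0.44, fine=0.54; AND[a·b] → w = 0.2376
Rules with consequent 'small': {R2, R4} → strengths 0.3192, 0.2376
Aggregate via t-conorm [a + b − a·b]: 0.4810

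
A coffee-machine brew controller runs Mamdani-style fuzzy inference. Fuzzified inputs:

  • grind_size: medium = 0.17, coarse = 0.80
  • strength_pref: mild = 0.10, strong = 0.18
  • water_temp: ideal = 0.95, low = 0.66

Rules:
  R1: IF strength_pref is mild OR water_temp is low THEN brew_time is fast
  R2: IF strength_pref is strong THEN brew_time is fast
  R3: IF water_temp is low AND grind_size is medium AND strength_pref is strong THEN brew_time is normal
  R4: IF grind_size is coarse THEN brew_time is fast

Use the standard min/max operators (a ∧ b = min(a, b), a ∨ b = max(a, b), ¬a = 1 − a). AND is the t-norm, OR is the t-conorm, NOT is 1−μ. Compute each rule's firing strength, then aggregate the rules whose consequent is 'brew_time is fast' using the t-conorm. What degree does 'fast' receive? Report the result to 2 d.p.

R1: mild=0.10, low=0.66; OR[max(a, b)] → w = 0.66
R2: strong=0.18 → w = 0.18
R3: low=0.66, medium=0.17, strong=0.18; AND[min(a, b)] → w = 0.17
R4: coarse=0.80 → w = 0.80
Rules with consequent 'fast': {R1, R2, R4} → strengths 0.66, 0.18, 0.80
Aggregate via t-conorm [max(a, b)]: 0.80

0.80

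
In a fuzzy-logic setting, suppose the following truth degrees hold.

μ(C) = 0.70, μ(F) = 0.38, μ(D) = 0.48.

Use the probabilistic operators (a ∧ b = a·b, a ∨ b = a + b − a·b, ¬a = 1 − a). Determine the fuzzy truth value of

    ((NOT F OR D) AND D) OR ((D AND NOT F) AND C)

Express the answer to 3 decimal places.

NOT F = 1 − 0.3800 = 0.6200
NOT F OR D = a + b − a·b on (0.6200, 0.4800) = 0.8024
(NOT F OR D) AND D = a·b on (0.8024, 0.4800) = 0.3852
NOT F = 1 − 0.3800 = 0.6200
D AND NOT F = a·b on (0.4800, 0.6200) = 0.2976
(D AND NOT F) AND C = a·b on (0.2976, 0.7000) = 0.2083
((NOT F OR D) AND D) OR ((D AND NOT F) AND C) = a + b − a·b on (0.3852, 0.2083) = 0.5132

0.513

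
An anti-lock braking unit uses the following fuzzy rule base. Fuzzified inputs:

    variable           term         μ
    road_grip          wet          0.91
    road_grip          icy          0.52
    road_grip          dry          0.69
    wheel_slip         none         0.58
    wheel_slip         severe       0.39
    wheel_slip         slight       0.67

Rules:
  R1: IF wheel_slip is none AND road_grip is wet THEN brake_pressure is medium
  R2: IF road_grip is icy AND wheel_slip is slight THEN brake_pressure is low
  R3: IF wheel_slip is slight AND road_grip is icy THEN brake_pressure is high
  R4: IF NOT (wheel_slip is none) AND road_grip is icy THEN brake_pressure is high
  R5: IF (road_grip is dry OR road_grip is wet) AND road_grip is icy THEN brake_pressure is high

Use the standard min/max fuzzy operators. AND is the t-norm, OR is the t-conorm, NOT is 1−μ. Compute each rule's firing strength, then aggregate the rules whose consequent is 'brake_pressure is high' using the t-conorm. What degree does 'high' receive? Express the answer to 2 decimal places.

R1: none=0.58, wet=0.91; AND[min(a, b)] → w = 0.58
R2: icy=0.52, slight=0.67; AND[min(a, b)] → w = 0.52
R3: slight=0.67, icy=0.52; AND[min(a, b)] → w = 0.52
R4: ¬none=1−0.58=0.42, icy=0.52; AND[min(a, b)] → w = 0.42
R5: (dry=0.69 OR wet=0.91) = 0.91; AND[min(a, b)] with icy=0.52 → w = 0.52
Rules with consequent 'high': {R3, R4, R5} → strengths 0.52, 0.42, 0.52
Aggregate via t-conorm [max(a, b)]: 0.52

0.52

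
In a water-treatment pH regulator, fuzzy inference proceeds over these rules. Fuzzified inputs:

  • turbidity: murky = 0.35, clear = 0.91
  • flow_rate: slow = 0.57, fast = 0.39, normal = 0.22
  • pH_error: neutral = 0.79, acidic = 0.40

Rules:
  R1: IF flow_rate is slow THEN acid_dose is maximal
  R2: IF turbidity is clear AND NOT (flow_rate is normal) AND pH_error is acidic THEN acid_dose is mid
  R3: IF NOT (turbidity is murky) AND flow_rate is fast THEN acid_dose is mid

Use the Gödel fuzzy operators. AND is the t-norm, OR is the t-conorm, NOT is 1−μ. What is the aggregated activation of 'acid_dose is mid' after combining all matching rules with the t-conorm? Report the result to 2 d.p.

R1: slow=0.57 → w = 0.57
R2: clear=0.91, ¬normal=1−0.22=0.78, acidic=0.40; AND[min(a, b)] → w = 0.40
R3: ¬murky=1−0.35=0.65, fast=0.39; AND[min(a, b)] → w = 0.39
Rules with consequent 'mid': {R2, R3} → strengths 0.40, 0.39
Aggregate via t-conorm [max(a, b)]: 0.40

0.40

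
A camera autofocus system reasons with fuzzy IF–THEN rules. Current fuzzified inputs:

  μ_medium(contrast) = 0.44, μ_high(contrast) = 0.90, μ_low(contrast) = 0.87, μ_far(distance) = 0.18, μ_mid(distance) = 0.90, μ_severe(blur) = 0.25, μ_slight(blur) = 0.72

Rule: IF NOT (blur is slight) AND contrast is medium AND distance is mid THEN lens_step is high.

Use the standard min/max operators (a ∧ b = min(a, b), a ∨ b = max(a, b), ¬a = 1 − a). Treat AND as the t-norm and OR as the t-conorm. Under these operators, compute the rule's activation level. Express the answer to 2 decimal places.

0.28

firing strength: ¬slight=1−0.72=0.28, medium=0.44, mid=0.90; AND[min(a, b)] → w = 0.28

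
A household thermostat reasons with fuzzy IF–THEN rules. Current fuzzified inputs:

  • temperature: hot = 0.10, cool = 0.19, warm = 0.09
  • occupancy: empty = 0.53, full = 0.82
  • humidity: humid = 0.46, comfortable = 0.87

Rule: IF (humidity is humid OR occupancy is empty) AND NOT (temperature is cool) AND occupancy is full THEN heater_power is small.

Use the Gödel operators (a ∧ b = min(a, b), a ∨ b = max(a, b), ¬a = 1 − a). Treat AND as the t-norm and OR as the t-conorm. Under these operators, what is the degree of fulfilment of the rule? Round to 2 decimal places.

0.53

firing strength: (humid=0.46 OR empty=0.53) = 0.53; AND[min(a, b)] with ¬cool=1−0.19=0.81, full=0.82 → w = 0.53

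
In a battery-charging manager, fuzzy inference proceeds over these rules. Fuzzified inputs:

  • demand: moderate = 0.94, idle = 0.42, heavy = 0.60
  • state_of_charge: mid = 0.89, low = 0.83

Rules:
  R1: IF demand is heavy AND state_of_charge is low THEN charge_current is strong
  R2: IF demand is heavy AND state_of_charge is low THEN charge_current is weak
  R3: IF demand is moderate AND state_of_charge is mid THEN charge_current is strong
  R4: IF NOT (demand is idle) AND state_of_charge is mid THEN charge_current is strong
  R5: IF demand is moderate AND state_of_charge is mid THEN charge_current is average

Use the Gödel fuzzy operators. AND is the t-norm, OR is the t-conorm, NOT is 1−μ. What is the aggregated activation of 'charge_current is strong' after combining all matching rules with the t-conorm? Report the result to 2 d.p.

0.89

R1: heavy=0.60, low=0.83; AND[min(a, b)] → w = 0.60
R2: heavy=0.60, low=0.83; AND[min(a, b)] → w = 0.60
R3: moderate=0.94, mid=0.89; AND[min(a, b)] → w = 0.89
R4: ¬idle=1−0.42=0.58, mid=0.89; AND[min(a, b)] → w = 0.58
R5: moderate=0.94, mid=0.89; AND[min(a, b)] → w = 0.89
Rules with consequent 'strong': {R1, R3, R4} → strengths 0.60, 0.89, 0.58
Aggregate via t-conorm [max(a, b)]: 0.89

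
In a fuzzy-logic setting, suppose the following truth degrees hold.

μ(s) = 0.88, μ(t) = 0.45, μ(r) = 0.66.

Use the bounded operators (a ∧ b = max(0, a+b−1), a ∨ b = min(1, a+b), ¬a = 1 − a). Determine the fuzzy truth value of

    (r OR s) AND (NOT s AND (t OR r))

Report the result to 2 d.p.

r OR s = min(1, a+b) on (0.66, 0.88) = 1.00
NOT s = 1 − 0.88 = 0.12
t OR r = min(1, a+b) on (0.45, 0.66) = 1.00
NOT s AND (t OR r) = max(0, a+b−1) on (0.12, 1.00) = 0.12
(r OR s) AND (NOT s AND (t OR r)) = max(0, a+b−1) on (1.00, 0.12) = 0.12

0.12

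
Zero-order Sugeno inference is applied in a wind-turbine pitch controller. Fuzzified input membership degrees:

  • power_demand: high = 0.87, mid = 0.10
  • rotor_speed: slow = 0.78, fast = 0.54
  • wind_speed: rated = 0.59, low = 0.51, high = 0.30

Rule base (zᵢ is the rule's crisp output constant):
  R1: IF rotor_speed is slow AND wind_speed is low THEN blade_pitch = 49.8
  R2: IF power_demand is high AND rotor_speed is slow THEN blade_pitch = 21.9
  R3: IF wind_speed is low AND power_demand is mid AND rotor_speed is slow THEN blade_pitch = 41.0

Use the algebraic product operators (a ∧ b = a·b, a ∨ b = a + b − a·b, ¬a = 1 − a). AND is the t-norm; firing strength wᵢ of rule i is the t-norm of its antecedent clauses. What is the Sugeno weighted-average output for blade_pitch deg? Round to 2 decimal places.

R1 (z=49.8): slow=0.78, low=0.51; AND[a·b] → w = 0.3978
R2 (z=21.9): high=0.87, slow=0.78; AND[a·b] → w = 0.6786
R3 (z=41.0): low=0.51, mid=0.10, slow=0.78; AND[a·b] → w = 0.0398
Weighted average = (0.3978·49.8 + 0.6786·21.9 + 0.0398·41.0) / (0.3978 + 0.6786 + 0.0398)
  = 36.3028 / 1.1162 = 32.52

32.52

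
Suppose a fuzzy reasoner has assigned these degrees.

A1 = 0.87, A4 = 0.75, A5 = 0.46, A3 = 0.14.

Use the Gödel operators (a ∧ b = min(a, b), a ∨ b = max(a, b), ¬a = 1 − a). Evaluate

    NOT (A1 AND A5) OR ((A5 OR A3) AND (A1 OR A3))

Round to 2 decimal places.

0.54

A1 AND A5 = min(a, b) on (0.87, 0.46) = 0.46
NOT (A1 AND A5) = 1 − 0.46 = 0.54
A5 OR A3 = max(a, b) on (0.46, 0.14) = 0.46
A1 OR A3 = max(a, b) on (0.87, 0.14) = 0.87
(A5 OR A3) AND (A1 OR A3) = min(a, b) on (0.46, 0.87) = 0.46
NOT (A1 AND A5) OR ((A5 OR A3) AND (A1 OR A3)) = max(a, b) on (0.54, 0.46) = 0.54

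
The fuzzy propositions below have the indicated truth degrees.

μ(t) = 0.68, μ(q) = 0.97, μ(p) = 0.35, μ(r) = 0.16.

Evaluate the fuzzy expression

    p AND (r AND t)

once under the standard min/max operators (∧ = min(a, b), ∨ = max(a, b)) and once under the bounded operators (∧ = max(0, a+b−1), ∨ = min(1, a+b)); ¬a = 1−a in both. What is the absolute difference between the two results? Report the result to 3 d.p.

0.160

Under standard min/max:
  r AND t = min(a, b) on (0.16, 0.68) = 0.16
  p AND (r AND t) = min(a, b) on (0.35, 0.16) = 0.16
  → value = 0.1600
Under bounded:
  r AND t = max(0, a+b−1) on (0.16, 0.68) = 0.00
  p AND (r AND t) = max(0, a+b−1) on (0.35, 0.00) = 0.00
  → value = 0.0000
|0.1600 − 0.0000| = 0.160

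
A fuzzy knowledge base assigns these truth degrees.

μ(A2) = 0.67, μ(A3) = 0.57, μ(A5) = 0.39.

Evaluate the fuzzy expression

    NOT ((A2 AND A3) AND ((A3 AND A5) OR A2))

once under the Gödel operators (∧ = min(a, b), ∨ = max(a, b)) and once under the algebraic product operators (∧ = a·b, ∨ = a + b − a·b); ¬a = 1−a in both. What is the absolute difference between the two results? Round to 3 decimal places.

0.286

Under Gödel:
  A2 AND A3 = min(a, b) on (0.67, 0.57) = 0.57
  A3 AND A5 = min(a, b) on (0.57, 0.39) = 0.39
  (A3 AND A5) OR A2 = max(a, b) on (0.39, 0.67) = 0.67
  (A2 AND A3) AND ((A3 AND A5) OR A2) = min(a, b) on (0.57, 0.67) = 0.57
  NOT ((A2 AND A3) AND ((A3 AND A5) OR A2)) = 1 − 0.57 = 0.43
  → value = 0.4300
Under algebraic product:
  A2 AND A3 = a·b on (0.6700, 0.5700) = 0.3819
  A3 AND A5 = a·b on (0.5700, 0.3900) = 0.2223
  (A3 AND A5) OR A2 = a + b − a·b on (0.2223, 0.6700) = 0.7434
  (A2 AND A3) AND ((A3 AND A5) OR A2) = a·b on (0.3819, 0.7434) = 0.2839
  NOT ((A2 AND A3) AND ((A3 AND A5) OR A2)) = 1 − 0.2839 = 0.7161
  → value = 0.7161
|0.4300 − 0.7161| = 0.286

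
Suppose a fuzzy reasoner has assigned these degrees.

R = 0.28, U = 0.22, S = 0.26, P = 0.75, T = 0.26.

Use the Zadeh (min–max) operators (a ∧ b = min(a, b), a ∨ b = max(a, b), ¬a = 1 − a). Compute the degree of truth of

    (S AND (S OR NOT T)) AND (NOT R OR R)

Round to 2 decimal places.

0.26

NOT T = 1 − 0.26 = 0.74
S OR NOT T = max(a, b) on (0.26, 0.74) = 0.74
S AND (S OR NOT T) = min(a, b) on (0.26, 0.74) = 0.26
NOT R = 1 − 0.28 = 0.72
NOT R OR R = max(a, b) on (0.72, 0.28) = 0.72
(S AND (S OR NOT T)) AND (NOT R OR R) = min(a, b) on (0.26, 0.72) = 0.26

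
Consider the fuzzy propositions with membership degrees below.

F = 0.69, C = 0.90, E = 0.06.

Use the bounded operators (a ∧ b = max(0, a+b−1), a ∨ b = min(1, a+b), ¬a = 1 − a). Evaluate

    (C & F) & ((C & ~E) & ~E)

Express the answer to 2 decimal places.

C & F = max(0, a+b−1) on (0.90, 0.69) = 0.59
~E = 1 − 0.06 = 0.94
C & ~E = max(0, a+b−1) on (0.90, 0.94) = 0.84
~E = 1 − 0.06 = 0.94
(C & ~E) & ~E = max(0, a+b−1) on (0.84, 0.94) = 0.78
(C & F) & ((C & ~E) & ~E) = max(0, a+b−1) on (0.59, 0.78) = 0.37

0.37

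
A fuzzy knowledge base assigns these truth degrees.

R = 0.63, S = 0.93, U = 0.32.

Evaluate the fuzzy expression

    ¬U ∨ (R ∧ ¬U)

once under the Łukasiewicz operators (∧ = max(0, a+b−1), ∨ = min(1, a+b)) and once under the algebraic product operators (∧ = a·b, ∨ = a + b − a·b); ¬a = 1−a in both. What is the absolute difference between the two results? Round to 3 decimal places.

0.173

Under Łukasiewicz:
  ¬U = 1 − 0.32 = 0.68
  ¬U = 1 − 0.32 = 0.68
  R ∧ ¬U = max(0, a+b−1) on (0.63, 0.68) = 0.31
  ¬U ∨ (R ∧ ¬U) = min(1, a+b) on (0.68, 0.31) = 0.99
  → value = 0.9900
Under algebraic product:
  ¬U = 1 − 0.3200 = 0.6800
  ¬U = 1 − 0.3200 = 0.6800
  R ∧ ¬U = a·b on (0.6300, 0.6800) = 0.4284
  ¬U ∨ (R ∧ ¬U) = a + b − a·b on (0.6800, 0.4284) = 0.8171
  → value = 0.8171
|0.9900 − 0.8171| = 0.173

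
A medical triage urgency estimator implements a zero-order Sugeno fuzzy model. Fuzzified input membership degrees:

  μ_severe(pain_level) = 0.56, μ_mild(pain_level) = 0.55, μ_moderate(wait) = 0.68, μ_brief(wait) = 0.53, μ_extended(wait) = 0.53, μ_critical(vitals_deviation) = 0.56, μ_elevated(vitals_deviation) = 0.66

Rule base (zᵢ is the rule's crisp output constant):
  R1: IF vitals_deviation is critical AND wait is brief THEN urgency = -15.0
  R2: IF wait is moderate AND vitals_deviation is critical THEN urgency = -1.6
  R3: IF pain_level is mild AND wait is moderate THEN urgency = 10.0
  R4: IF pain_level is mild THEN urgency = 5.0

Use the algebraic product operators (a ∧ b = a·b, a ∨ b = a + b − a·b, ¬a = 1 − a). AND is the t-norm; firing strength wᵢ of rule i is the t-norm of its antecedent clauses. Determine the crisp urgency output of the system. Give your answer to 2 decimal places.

0.89

R1 (z=-15.0): critical=0.56, brief=0.53; AND[a·b] → w = 0.2968
R2 (z=-1.6): moderate=0.68, critical=0.56; AND[a·b] → w = 0.3808
R3 (z=10.0): mild=0.55, moderate=0.68; AND[a·b] → w = 0.3740
R4 (z=5.0): mild=0.55 → w = 0.5500
Weighted average = (0.2968·-15.0 + 0.3808·-1.6 + 0.3740·10.0 + 0.5500·5.0) / (0.2968 + 0.3808 + 0.3740 + 0.5500)
  = 1.4287 / 1.6016 = 0.89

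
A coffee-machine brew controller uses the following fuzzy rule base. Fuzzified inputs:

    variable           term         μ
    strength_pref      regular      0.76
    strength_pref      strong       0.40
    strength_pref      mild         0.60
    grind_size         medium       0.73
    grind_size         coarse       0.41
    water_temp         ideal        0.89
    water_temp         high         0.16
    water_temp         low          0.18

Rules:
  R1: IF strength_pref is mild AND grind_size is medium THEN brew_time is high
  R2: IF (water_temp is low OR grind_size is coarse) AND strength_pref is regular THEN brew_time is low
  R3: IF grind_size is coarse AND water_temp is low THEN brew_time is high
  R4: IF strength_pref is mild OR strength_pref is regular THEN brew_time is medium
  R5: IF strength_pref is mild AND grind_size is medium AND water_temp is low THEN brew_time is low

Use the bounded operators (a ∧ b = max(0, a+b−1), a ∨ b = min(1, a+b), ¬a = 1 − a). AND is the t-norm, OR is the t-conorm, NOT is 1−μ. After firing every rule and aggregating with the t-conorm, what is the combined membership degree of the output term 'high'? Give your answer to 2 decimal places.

0.33

R1: mild=0.60, medium=0.73; AND[max(0, a+b−1)] → w = 0.33
R2: (low=0.18 OR coarse=0.41) = 0.59; AND[max(0, a+b−1)] with regular=0.76 → w = 0.35
R3: coarse=0.41, low=0.18; AND[max(0, a+b−1)] → w = 0.00
R4: mild=0.60, regular=0.76; OR[min(1, a+b)] → w = 1.00
R5: mild=0.60, medium=0.73, low=0.18; AND[max(0, a+b−1)] → w = 0.00
Rules with consequent 'high': {R1, R3} → strengths 0.33, 0.00
Aggregate via t-conorm [min(1, a+b)]: 0.33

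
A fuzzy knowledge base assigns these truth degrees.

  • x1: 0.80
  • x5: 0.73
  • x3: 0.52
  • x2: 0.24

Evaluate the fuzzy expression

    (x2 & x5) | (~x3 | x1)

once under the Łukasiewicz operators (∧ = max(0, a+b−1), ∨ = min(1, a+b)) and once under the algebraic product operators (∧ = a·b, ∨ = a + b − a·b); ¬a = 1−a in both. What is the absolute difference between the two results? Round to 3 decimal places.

Under Łukasiewicz:
  x2 & x5 = max(0, a+b−1) on (0.24, 0.73) = 0.00
  ~x3 = 1 − 0.52 = 0.48
  ~x3 | x1 = min(1, a+b) on (0.48, 0.80) = 1.00
  (x2 & x5) | (~x3 | x1) = min(1, a+b) on (0.00, 1.00) = 1.00
  → value = 1.0000
Under algebraic product:
  x2 & x5 = a·b on (0.2400, 0.7300) = 0.1752
  ~x3 = 1 − 0.5200 = 0.4800
  ~x3 | x1 = a + b − a·b on (0.4800, 0.8000) = 0.8960
  (x2 & x5) | (~x3 | x1) = a + b − a·b on (0.1752, 0.8960) = 0.9142
  → value = 0.9142
|1.0000 − 0.9142| = 0.086

0.086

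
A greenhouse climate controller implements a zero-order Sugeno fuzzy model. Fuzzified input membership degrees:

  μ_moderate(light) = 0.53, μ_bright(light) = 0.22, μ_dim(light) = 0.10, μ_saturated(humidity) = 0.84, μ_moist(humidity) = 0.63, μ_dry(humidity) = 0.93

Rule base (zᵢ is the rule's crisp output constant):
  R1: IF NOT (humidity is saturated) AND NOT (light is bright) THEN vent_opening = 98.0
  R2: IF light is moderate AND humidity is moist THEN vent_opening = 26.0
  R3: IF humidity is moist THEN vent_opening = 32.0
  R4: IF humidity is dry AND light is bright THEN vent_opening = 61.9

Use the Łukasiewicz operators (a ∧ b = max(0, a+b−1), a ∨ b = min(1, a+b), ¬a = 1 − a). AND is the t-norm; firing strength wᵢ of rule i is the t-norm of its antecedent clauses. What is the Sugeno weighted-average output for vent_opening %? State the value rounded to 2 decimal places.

35.75

R1 (z=98.0): ¬saturated=1−0.84=0.16, ¬bright=1−0.22=0.78; AND[max(0, a+b−1)] → w = 0.00
R2 (z=26.0): moderate=0.53, moist=0.63; AND[max(0, a+b−1)] → w = 0.16
R3 (z=32.0): moist=0.63 → w = 0.63
R4 (z=61.9): dry=0.93, bright=0.22; AND[max(0, a+b−1)] → w = 0.15
Weighted average = (0.00·98.0 + 0.16·26.0 + 0.63·32.0 + 0.15·61.9) / (0.00 + 0.16 + 0.63 + 0.15)
  = 33.6050 / 0.9400 = 35.75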